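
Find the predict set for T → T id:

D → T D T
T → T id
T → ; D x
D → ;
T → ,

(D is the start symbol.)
{ ',', ';' }

PREDICT(T → T id) = (FIRST(RHS) \ {ε}) ∪ (FOLLOW(T) if ε ∈ FIRST(RHS), i.e. RHS ⇒* ε)
FIRST(T) = { ',', ';' }
FIRST(T id) = { ',', ';' }
ε ∉ FIRST(T id), so FOLLOW(T) is not added.
PREDICT(T → T id) = { ',', ';' }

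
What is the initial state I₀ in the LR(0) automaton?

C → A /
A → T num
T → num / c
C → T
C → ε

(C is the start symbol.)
First, augment the grammar with C' → C
I₀ = CLOSURE({ [C' → . C] }):
  [C' → . C] has the dot before C: add [C → . A /], [C → . T], [C → .]
  [C → . A /] has the dot before A: add [A → . T num]
  [C → . T] has the dot before T: add [T → . num / c]
No further items can be added.

I₀ = { [A → . T num], [C → . A /], [C → . T], [C → .], [C' → . C], [T → . num / c] }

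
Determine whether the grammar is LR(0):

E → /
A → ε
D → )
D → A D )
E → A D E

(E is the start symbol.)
Augment with E' → E and build the canonical LR(0) collection (I0 = CLOSURE({[E' → . E]}), then GOTO on every symbol after a dot until no new states appear). It has 10 states:
  I0: { [A → .], [E → . /], [E → . A D E], [E' → . E] }  — shift, reduce
  I1: { [E → / .] }  — reduce
  I2: { [A → .], [D → . )], [D → . A D )], [E → A . D E] }  — shift, reduce
  I3: { [E' → E .] }  — accept
  I4: { [D → ) .] }  — reduce
  I5: { [A → .], [D → . )], [D → . A D )], [D → A . D )] }  — shift, reduce
  I6: { [A → .], [E → . /], [E → . A D E], [E → A D . E] }  — shift, reduce
  I7: { [E → A D E .] }  — reduce
  I8: { [D → A D . )] }  — shift
  I9: { [D → A D ) .] }  — reduce

Conflict in state I0:
  Shift-reduce conflict between [A → .] and [E → . /]
So the grammar is NOT LR(0).

Answer: No. Shift-reduce conflict between [A → .] and [E → . /]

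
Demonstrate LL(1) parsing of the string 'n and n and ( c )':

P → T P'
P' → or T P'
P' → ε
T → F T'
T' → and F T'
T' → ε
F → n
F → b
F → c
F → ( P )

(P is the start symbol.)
Stack is shown with the top on the left.

Stack              Input                Action
----------------------------------------------
P $                n and n and ( c ) $  output P → T P'
T P' $             n and n and ( c ) $  output T → F T'
F T' P' $          n and n and ( c ) $  output F → n
n T' P' $          n and n and ( c ) $  match 'n'
T' P' $            and n and ( c ) $    output T' → and F T'
and F T' P' $      and n and ( c ) $    match 'and'
F T' P' $          n and ( c ) $        output F → n
n T' P' $          n and ( c ) $        match 'n'
T' P' $            and ( c ) $          output T' → and F T'
and F T' P' $      and ( c ) $          match 'and'
F T' P' $          ( c ) $              output F → ( P )
( P ) T' P' $      ( c ) $              match '('
P ) T' P' $        c ) $                output P → T P'
T P' ) T' P' $     c ) $                output T → F T'
F T' P' ) T' P' $  c ) $                output F → c
c T' P' ) T' P' $  c ) $                match 'c'
T' P' ) T' P' $    ) $                  output T' → ε
P' ) T' P' $       ) $                  output P' → ε
) T' P' $          ) $                  match ')'
T' P' $            $                    output T' → ε
P' $               $                    output P' → ε
$                  $                    accept

The string is accepted.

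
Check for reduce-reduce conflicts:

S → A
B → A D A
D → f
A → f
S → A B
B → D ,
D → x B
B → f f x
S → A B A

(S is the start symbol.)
Yes — I7: [A → f .] vs [D → f .]

Augment with S' → S and build the canonical LR(0) collection (I0 = CLOSURE({[S' → . S]}), then GOTO on every symbol after a dot until no new states appear). It has 17 states:
  I0: { [A → . f], [S → . A B A], [S → . A B], [S → . A], [S' → . S] }  — shift
  I1: { [A → . f], [B → . A D A], [B → . D ,], [B → . f f x], [D → . f], [D → . x B], [S → A . B A], [S → A . B], [S → A .] }  — shift, reduce
  I2: { [S' → S .] }  — accept
  I3: { [A → f .] }  — reduce
  I4: { [B → A . D A], [D → . f], [D → . x B] }  — shift
  I5: { [A → . f], [S → A B . A], [S → A B .] }  — shift, reduce
  I6: { [B → D . ,] }  — shift
  I7: { [A → f .], [B → f . f x], [D → f .] }  — shift, 2 reduces
  I8: { [A → . f], [B → . A D A], [B → . D ,], [B → . f f x], [D → . f], [D → . x B], [D → x . B] }  — shift
  I9: { [D → x B .] }  — reduce
  I10: { [B → f f . x] }  — shift
  I11: { [B → f f x .] }  — reduce
  I12: { [B → D , .] }  — reduce
  I13: { [S → A B A .] }  — reduce
  I14: { [A → . f], [B → A D . A] }  — shift
  I15: { [D → f .] }  — reduce
  I16: { [B → A D A .] }  — reduce

I7 contains complete items [A → f .], [D → f .] — reduce-reduce conflict.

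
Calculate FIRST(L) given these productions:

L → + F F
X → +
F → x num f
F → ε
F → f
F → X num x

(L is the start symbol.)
{ '+' }

To compute FIRST(L), examine every production with L on the left-hand side, reading each right-hand side left to right until a non-nullable symbol is reached.

From L → + F F:
  - '+' is a terminal: add '+' and stop

Collecting: FIRST(L) = { '+' }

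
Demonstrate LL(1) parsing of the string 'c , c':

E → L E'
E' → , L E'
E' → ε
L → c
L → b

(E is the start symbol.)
LL(1) parsing maintains a stack (initially the start symbol over $) and the input. At each step: if the stack top is a terminal, match it against the current input token; if it is a non-terminal N, replace it with the RHS of M[N, lookahead] (the unique production whose predict set contains the lookahead).

Stack is shown with the top on the left.

Stack     Input    Action
-------------------------
E $       c , c $  output E → L E'
L E' $    c , c $  output L → c
c E' $    c , c $  match 'c'
E' $      , c $    output E' → , L E'
, L E' $  , c $    match ','
L E' $    c $      output L → c
c E' $    c $      match 'c'
E' $      $        output E' → ε
$         $        accept

The string is accepted.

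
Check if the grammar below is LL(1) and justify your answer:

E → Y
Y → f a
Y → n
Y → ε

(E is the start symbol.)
Yes, the grammar is LL(1).

Relevant sets:
  FOLLOW(Y) = { $ }

For Y:
  PREDICT(Y → f a) = { 'f' }
  PREDICT(Y → n) = { 'n' }
  PREDICT(Y → ε) = { $ }
E has a single production, so nothing to check there.

All predict sets are disjoint. The grammar IS LL(1).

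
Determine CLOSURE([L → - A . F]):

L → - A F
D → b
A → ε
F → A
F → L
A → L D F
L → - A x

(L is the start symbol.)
{ [A → . L D F], [A → .], [F → . A], [F → . L], [L → - A . F], [L → . - A F], [L → . - A x] }

To compute CLOSURE, for each item [A → α.Bβ] where B is a non-terminal, add [B → .γ] for all productions B → γ; repeat for the newly added items until nothing changes.

Start with: [L → - A . F]
  [L → - A . F] has the dot before F: add [F → . A], [F → . L]
  [F → . A] has the dot before A: add [A → .], [A → . L D F]
  [F → . L] has the dot before L: add [L → . - A F], [L → . - A x]
No further items can be added.

CLOSURE = { [A → . L D F], [A → .], [F → . A], [F → . L], [L → - A . F], [L → . - A F], [L → . - A x] }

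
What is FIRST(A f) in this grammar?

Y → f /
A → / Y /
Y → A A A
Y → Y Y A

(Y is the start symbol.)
FIRST sets of the non-terminals involved (from the grammar, by fixed-point iteration):
  FIRST(A) = { '/' }

To compute FIRST(A f), process the symbols left to right:
Symbol A is a non-terminal. Add FIRST(A) \ {ε} = { '/' }
A is not nullable (ε ∉ FIRST(A)), so stop here.
FIRST(A f) = { '/' }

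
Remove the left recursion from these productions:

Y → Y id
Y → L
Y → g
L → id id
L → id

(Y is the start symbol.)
Y → L Y'
Y → g Y'
Y' → id Y'
Y' → ε
L → id id
L → id

Y is directly left-recursive. The standard transformation for
  A → A α₁ | ... | A α_m | β₁ | ... | β_n
is
  A  → β₁ A' | ... | β_n A'
  A' → α₁ A' | ... | α_m A' | ε

Y → L becomes Y → L Y'
Y → g becomes Y → g Y'
Y → Y id becomes Y' → id Y'
Add Y' → ε

Productions for other non-terminals are unchanged:
  L → id id
  L → id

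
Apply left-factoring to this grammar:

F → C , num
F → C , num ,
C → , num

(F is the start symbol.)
F → C , num F'
F' → ε
F' → ,
C → , num

Left-factoring transforms A → αβ₁ | αβ₂ into A → αA' and A' → β₁ | β₂
(α is the longest common prefix among the alternatives). Repeat until
no nonterminal has two alternatives with a common prefix.

Round 1: F has alternatives sharing prefix 'C , num'. Introduce F': F → C , num F'
  Add: F' → ε
  Add: F' → ,

No remaining common prefixes — done.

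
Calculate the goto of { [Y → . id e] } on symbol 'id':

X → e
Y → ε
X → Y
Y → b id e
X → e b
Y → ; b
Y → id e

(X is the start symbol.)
{ [Y → id . e] }

GOTO(I, 'id') = CLOSURE({ [A → αX.β] : [A → α.Xβ] ∈ I, X = 'id' })

Items with dot before 'id', with the dot advanced:
  [Y → . id e] → [Y → id . e]
Closure adds nothing (no advanced item has the dot before a non-terminal).

GOTO = { [Y → id . e] }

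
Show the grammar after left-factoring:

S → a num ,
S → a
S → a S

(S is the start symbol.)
S → a S'
S' → num ,
S' → ε
S' → S

Left-factoring transforms A → αβ₁ | αβ₂ into A → αA' and A' → β₁ | β₂
(α is the longest common prefix among the alternatives). Repeat until
no nonterminal has two alternatives with a common prefix.

Round 1: S has alternatives sharing prefix 'a'. Introduce S': S → a S'
  Add: S' → num ,
  Add: S' → ε
  Add: S' → S

No remaining common prefixes — done.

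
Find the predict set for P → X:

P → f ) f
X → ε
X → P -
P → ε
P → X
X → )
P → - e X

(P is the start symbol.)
{ $, ')', '-', 'f' }

PREDICT(P → X) = (FIRST(RHS) \ {ε}) ∪ (FOLLOW(P) if ε ∈ FIRST(RHS), i.e. RHS ⇒* ε)
FIRST(X) = { ')', '-', 'f', ε }
FIRST(X) = { ')', '-', 'f', ε }
ε ∈ FIRST(X) (the right-hand side is nullable), so add FOLLOW(P) = { $, '-' }
PREDICT(P → X) = { $, ')', '-', 'f' }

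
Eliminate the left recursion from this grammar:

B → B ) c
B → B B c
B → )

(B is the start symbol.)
B → ) B'
B' → ) c B'
B' → B c B'
B' → ε

B is directly left-recursive. The standard transformation for
  A → A α₁ | ... | A α_m | β₁ | ... | β_n
is
  A  → β₁ A' | ... | β_n A'
  A' → α₁ A' | ... | α_m A' | ε

B → ) becomes B → ) B'
B → B ) c becomes B' → ) c B'
B → B B c becomes B' → B c B'
Add B' → ε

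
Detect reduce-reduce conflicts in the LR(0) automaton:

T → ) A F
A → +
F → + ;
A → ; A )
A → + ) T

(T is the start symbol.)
No reduce-reduce conflicts

A reduce-reduce conflict occurs when an LR(0) state has two complete items [A → α .] and [B → β .] — both call for a reduction, and with no lookahead the parser cannot choose between them.

Augment with T' → T and build the canonical LR(0) collection (I0 = CLOSURE({[T' → . T]}), then GOTO on every symbol after a dot until no new states appear). It has 13 states:
  I0: { [T → . ) A F], [T' → . T] }  — shift
  I1: { [A → . + ) T], [A → . +], [A → . ; A )], [T → ) . A F] }  — shift
  I2: { [T' → T .] }  — accept
  I3: { [A → + . ) T], [A → + .] }  — shift, reduce
  I4: { [A → . + ) T], [A → . +], [A → . ; A )], [A → ; . A )] }  — shift
  I5: { [F → . + ;], [T → ) A . F] }  — shift
  I6: { [F → + . ;] }  — shift
  I7: { [T → ) A F .] }  — reduce
  I8: { [F → + ; .] }  — reduce
  I9: { [A → ; A . )] }  — shift
  I10: { [A → ; A ) .] }  — reduce
  I11: { [A → + ) . T], [T → . ) A F] }  — shift
  I12: { [A → + ) T .] }  — reduce

No state contains more than one complete item.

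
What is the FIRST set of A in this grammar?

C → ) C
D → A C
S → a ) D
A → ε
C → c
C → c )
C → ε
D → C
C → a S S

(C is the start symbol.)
{ ε }

To compute FIRST(A), examine every production with A on the left-hand side, reading each right-hand side left to right until a non-nullable symbol is reached.

From A → ε:
  - ε-production, so ε ∈ FIRST(A)

Collecting: FIRST(A) = { ε }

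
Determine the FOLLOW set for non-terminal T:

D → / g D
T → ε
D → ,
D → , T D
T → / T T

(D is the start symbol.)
{ ',', '/' }

To compute FOLLOW(T), find every occurrence of T on a right-hand side N → α T β: add FIRST(β) \ {ε}, and if β is empty or nullable also add FOLLOW(N). Iterate to a fixed point.

In D → , T D: T is followed by D, add FIRST(D) \ {ε} = { ',', '/' }
In T → / T T: T is followed by T, add FIRST(T) \ {ε} = { '/' }
  T is nullable, so FOLLOW(T) is also included — that is the set being defined, nothing new
In T → / T T: T is at the end; this adds FOLLOW(T) to itself — nothing new

Taking the union: FOLLOW(T) = { ',', '/' }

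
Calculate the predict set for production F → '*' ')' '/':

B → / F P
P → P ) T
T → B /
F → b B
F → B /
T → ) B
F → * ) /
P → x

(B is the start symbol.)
{ '*' }

PREDICT(F → '*' ')' '/') = (FIRST(RHS) \ {ε}) ∪ (FOLLOW(F) if ε ∈ FIRST(RHS), i.e. RHS ⇒* ε)
FIRST('*' ')' '/') = { '*' }
ε ∉ FIRST('*' ')' '/'), so FOLLOW(F) is not added.
PREDICT(F → '*' ')' '/') = { '*' }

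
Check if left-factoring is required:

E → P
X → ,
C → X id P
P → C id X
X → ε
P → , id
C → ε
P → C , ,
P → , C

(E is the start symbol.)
Yes, P has productions with common prefix 'C'; P has productions with common prefix ','

Left-factoring is needed when two productions for the same non-terminal
share a common prefix on the right-hand side.

Productions for X:
  X → ,
  X → ε
Productions for C:
  C → X id P
  C → ε
Productions for P:
  P → C id X
  P → , id
  P → C , ,
  P → , C

Found common prefix 'C' in productions for P
Found common prefix ',' in productions for P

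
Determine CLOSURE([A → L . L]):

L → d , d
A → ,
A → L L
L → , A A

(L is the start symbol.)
{ [A → L . L], [L → . , A A], [L → . d , d] }

Start with: [A → L . L]
  [A → L . L] has the dot before L: add [L → . d , d], [L → . , A A]
No further items can be added.

CLOSURE = { [A → L . L], [L → . , A A], [L → . d , d] }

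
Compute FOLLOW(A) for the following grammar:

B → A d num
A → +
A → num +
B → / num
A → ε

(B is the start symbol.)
{ 'd' }

In B → A d num: A is followed by d num, add FIRST(d num) \ {ε} = { 'd' }

Taking the union: FOLLOW(A) = { 'd' }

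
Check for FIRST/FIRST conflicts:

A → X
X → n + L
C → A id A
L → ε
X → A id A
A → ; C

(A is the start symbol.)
Yes. A → X / A → ';' C on { ';' }; X → n '+' L / X → A id A on { 'n' }

A FIRST/FIRST conflict occurs when two productions N → α and N → β for the same non-terminal have FIRST(α) ∩ FIRST(β) ≠ ∅ (with ε ∈ FIRST of a nullable right-hand side, so two nullable alternatives also conflict).

FIRST sets of the non-terminals at (or reachable through a nullable prefix from) the front of some alternative:
  FIRST(X) = { ';', 'n' }
  FIRST(A) = { ';', 'n' }

Productions for A:
  A → X: FIRST = { ';', 'n' }
  A → ; C: FIRST = { ';' }
Productions for X:
  X → n + L: FIRST = { 'n' }
  X → A id A: FIRST = { ';', 'n' }
C, L have only one production, so no FIRST/FIRST conflict is possible there.

Conflict for A: A → X and A → ; C
  Overlap: { ';' }
Conflict for X: X → n + L and X → A id A
  Overlap: { 'n' }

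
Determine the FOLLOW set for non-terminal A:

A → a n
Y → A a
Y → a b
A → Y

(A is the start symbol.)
To compute FOLLOW(A), find every occurrence of A on a right-hand side N → α A β: add FIRST(β) \ {ε}, and if β is empty or nullable also add FOLLOW(N). Iterate to a fixed point.

A is the start symbol, so $ ∈ FOLLOW(A).
In Y → A a: A is followed by a, add FIRST(a) \ {ε} = { 'a' }

Taking the union: FOLLOW(A) = { $, 'a' }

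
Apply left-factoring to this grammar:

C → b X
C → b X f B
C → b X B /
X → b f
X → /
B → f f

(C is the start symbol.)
Left-factoring transforms A → αβ₁ | αβ₂ into A → αA' and A' → β₁ | β₂
(α is the longest common prefix among the alternatives). Repeat until
no nonterminal has two alternatives with a common prefix.

Round 1: C has alternatives sharing prefix 'b X'. Introduce C': C → b X C'
  Add: C' → ε
  Add: C' → f B
  Add: C' → B /

No remaining common prefixes — done.

Resulting grammar:
C → b X C'
C' → ε
C' → f B
C' → B /
X → b f
X → /
B → f f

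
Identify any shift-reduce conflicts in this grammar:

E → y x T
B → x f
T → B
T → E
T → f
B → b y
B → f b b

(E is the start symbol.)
A shift-reduce conflict occurs when an LR(0) state has both:
  - a complete (reduce) item [A → α .] (dot at the end), and
  - a shift item [B → β . c γ] (dot before a terminal).

Augment with E' → E and build the canonical LR(0) collection (I0 = CLOSURE({[E' → . E]}), then GOTO on every symbol after a dot until no new states appear). It has 14 states:
  I0: { [E → . y x T], [E' → . E] }  — shift
  I1: { [E' → E .] }  — accept
  I2: { [E → y . x T] }  — shift
  I3: { [B → . b y], [B → . f b b], [B → . x f], [E → . y x T], [E → y x . T], [T → . B], [T → . E], [T → . f] }  — shift
  I4: { [T → B .] }  — reduce
  I5: { [T → E .] }  — reduce
  I6: { [E → y x T .] }  — reduce
  I7: { [B → b . y] }  — shift
  I8: { [B → f . b b], [T → f .] }  — shift, reduce
  I9: { [B → x . f] }  — shift
  I10: { [B → x f .] }  — reduce
  I11: { [B → f b . b] }  — shift
  I12: { [B → f b b .] }  — reduce
  I13: { [B → b y .] }  — reduce

I8 contains reduce item [T → f .] and shift item [B → f . b b] — shift-reduce conflict.

Answer: Yes — I8: [T → f .] vs [B → f . b b]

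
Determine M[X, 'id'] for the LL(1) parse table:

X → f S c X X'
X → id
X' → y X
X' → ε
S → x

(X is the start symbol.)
To find M[X, 'id'], we find productions for X where 'id' is in the predict set (PREDICT(N → α) = (FIRST(α) \ {ε}) ∪ (FOLLOW(N) if α ⇒* ε)).

X → f S c X X': PREDICT = { 'f' }
X → id: PREDICT = { 'id' }
  'id' is in predict set, so this production goes in M[X, 'id']

M[X, 'id'] = X → id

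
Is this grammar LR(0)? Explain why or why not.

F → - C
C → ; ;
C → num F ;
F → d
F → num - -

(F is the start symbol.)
Yes, the grammar is LR(0)

A grammar is LR(0) if no state in the canonical LR(0) collection has:
  - both a shift item (dot before a terminal) and a complete item (shift-reduce conflict), or
  - two or more complete items (reduce-reduce conflict; the accept item [F' → F .] counts as a complete item here).

Augment with F' → F and build the canonical LR(0) collection (I0 = CLOSURE({[F' → . F]}), then GOTO on every symbol after a dot until no new states appear). It has 13 states:
  I0: { [F → . - C], [F → . d], [F → . num - -], [F' → . F] }  — shift
  I1: { [C → . ; ;], [C → . num F ;], [F → - . C] }  — shift
  I2: { [F' → F .] }  — accept
  I3: { [F → d .] }  — reduce
  I4: { [F → num . - -] }  — shift
  I5: { [F → num - . -] }  — shift
  I6: { [F → num - - .] }  — reduce
  I7: { [C → ; . ;] }  — shift
  I8: { [F → - C .] }  — reduce
  I9: { [C → num . F ;], [F → . - C], [F → . d], [F → . num - -] }  — shift
  I10: { [C → num F . ;] }  — shift
  I11: { [C → num F ; .] }  — reduce
  I12: { [C → ; ; .] }  — reduce

Every state is either a pure shift/goto state or contains exactly one complete item and nothing to shift — no conflicts. The grammar is LR(0).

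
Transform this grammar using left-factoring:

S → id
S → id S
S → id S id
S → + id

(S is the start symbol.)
Left-factoring transforms A → αβ₁ | αβ₂ into A → αA' and A' → β₁ | β₂
(α is the longest common prefix among the alternatives). Repeat until
no nonterminal has two alternatives with a common prefix.

Round 1: S has alternatives sharing prefix 'id'. Introduce S': S → id S'
  Add: S' → ε
  Add: S' → S
  Add: S' → S id

Round 2: S' has alternatives sharing prefix 'S'. Introduce S'': S' → S S''
  Add: S'' → ε
  Add: S'' → id

No remaining common prefixes — done.

Resulting grammar:
S → id S'
S' → ε
S' → S S''
S'' → ε
S'' → id
S → + id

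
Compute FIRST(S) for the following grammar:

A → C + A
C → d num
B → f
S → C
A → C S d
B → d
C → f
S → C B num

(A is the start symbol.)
{ 'd', 'f' }

To compute FIRST(S), examine every production with S on the left-hand side, reading each right-hand side left to right until a non-nullable symbol is reached.

FIRST sets of the other non-terminals involved (by the same procedure, iterated to a fixed point):
  FIRST(C) = { 'd', 'f' }

From S → C:
  - C is a non-terminal: add FIRST(C) \ {ε} = { 'd', 'f' }
    C is not nullable, so stop
From S → C B num:
  - C is a non-terminal: add FIRST(C) \ {ε} = { 'd', 'f' }
    C is not nullable, so stop

Collecting: FIRST(S) = { 'd', 'f' }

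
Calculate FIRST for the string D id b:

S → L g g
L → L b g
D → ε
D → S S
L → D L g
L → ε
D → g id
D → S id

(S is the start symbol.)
FIRST sets of the non-terminals involved (from the grammar, by fixed-point iteration):
  FIRST(D) = { 'b', 'g', ε }

To compute FIRST(D id b), process the symbols left to right:
Symbol D is a non-terminal. Add FIRST(D) \ {ε} = { 'b', 'g' }
D is nullable (ε ∈ FIRST(D)), continue to the next symbol.
Symbol id is a terminal. Add 'id' and stop.
FIRST(D id b) = { 'b', 'g', 'id' }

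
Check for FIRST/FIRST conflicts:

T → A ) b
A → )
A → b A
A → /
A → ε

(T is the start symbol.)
No FIRST/FIRST conflicts.

Productions for A:
  A → ): FIRST = { ')' }
  A → b A: FIRST = { 'b' }
  A → /: FIRST = { '/' }
  A → ε: FIRST = { ε }
T has only one production, so no FIRST/FIRST conflict is possible there.

All alternatives of each non-terminal have pairwise disjoint FIRST sets.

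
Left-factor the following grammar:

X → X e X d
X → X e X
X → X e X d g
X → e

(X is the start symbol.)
X → X e X X'
X' → d X''
X'' → ε
X'' → g
X' → ε
X → e

Left-factoring transforms A → αβ₁ | αβ₂ into A → αA' and A' → β₁ | β₂
(α is the longest common prefix among the alternatives). Repeat until
no nonterminal has two alternatives with a common prefix.

Round 1: X has alternatives sharing prefix 'X e X'. Introduce X': X → X e X X'
  Add: X' → d
  Add: X' → ε
  Add: X' → d g

Round 2: X' has alternatives sharing prefix 'd'. Introduce X'': X' → d X''
  Add: X'' → ε
  Add: X'' → g

No remaining common prefixes — done.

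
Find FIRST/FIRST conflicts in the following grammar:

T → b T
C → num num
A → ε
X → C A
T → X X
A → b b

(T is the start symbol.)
A FIRST/FIRST conflict occurs when two productions N → α and N → β for the same non-terminal have FIRST(α) ∩ FIRST(β) ≠ ∅ (with ε ∈ FIRST of a nullable right-hand side, so two nullable alternatives also conflict).

FIRST sets of the non-terminals at (or reachable through a nullable prefix from) the front of some alternative:
  FIRST(X) = { 'num' }

Productions for T:
  T → b T: FIRST = { 'b' }
  T → X X: FIRST = { 'num' }
Productions for A:
  A → ε: FIRST = { ε }
  A → b b: FIRST = { 'b' }
C, X have only one production, so no FIRST/FIRST conflict is possible there.

All alternatives of each non-terminal have pairwise disjoint FIRST sets.

Answer: No FIRST/FIRST conflicts.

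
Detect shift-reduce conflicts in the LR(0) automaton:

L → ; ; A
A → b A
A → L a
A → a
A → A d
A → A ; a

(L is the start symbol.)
A shift-reduce conflict occurs when an LR(0) state has both:
  - a complete (reduce) item [A → α .] (dot at the end), and
  - a shift item [B → β . c γ] (dot before a terminal).

Augment with L' → L and build the canonical LR(0) collection (I0 = CLOSURE({[L' → . L]}), then GOTO on every symbol after a dot until no new states appear). It has 13 states:
  I0: { [L → . ; ; A], [L' → . L] }  — shift
  I1: { [L → ; . ; A] }  — shift
  I2: { [L' → L .] }  — accept
  I3: { [A → . A ; a], [A → . A d], [A → . L a], [A → . a], [A → . b A], [L → . ; ; A], [L → ; ; . A] }  — shift
  I4: { [A → A . ; a], [A → A . d], [L → ; ; A .] }  — shift, reduce
  I5: { [A → L . a] }  — shift
  I6: { [A → a .] }  — reduce
  I7: { [A → . A ; a], [A → . A d], [A → . L a], [A → . a], [A → . b A], [A → b . A], [L → . ; ; A] }  — shift
  I8: { [A → A . ; a], [A → A . d], [A → b A .] }  — shift, reduce
  I9: { [A → A ; . a] }  — shift
  I10: { [A → A d .] }  — reduce
  I11: { [A → A ; a .] }  — reduce
  I12: { [A → L a .] }  — reduce

I4 contains reduce item [L → ; ; A .] and shift items [A → A . ; a], [A → A . d] — shift-reduce conflict.
I8 contains reduce item [A → b A .] and shift items [A → A . ; a], [A → A . d] — shift-reduce conflict.

Answer: Yes — I4: [L → ; ; A .] vs [A → A . ; a]; I8: [A → b A .] vs [A → A . ; a]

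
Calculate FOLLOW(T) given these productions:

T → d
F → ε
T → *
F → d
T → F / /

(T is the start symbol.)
To compute FOLLOW(T), find every occurrence of T on a right-hand side N → α T β: add FIRST(β) \ {ε}, and if β is empty or nullable also add FOLLOW(N). Iterate to a fixed point.

T is the start symbol, so $ ∈ FOLLOW(T).
T does not occur on any right-hand side.

Taking the union: FOLLOW(T) = { $ }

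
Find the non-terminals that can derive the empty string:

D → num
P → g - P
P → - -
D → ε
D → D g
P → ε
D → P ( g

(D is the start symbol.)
A non-terminal is nullable if it can derive ε (the empty string): either it has an ε-production, or it has a production whose right-hand side consists entirely of nullable non-terminals.

ε-productions: D → ε, P → ε
So D, P are immediately nullable.
Every non-terminal is now nullable.
Nullable = { 'D', 'P' }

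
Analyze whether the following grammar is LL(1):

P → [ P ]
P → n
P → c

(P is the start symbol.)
A grammar is LL(1) if for each non-terminal N with multiple productions, the predict sets of those productions are pairwise disjoint, where PREDICT(N → α) = (FIRST(α) \ {ε}) ∪ (FOLLOW(N) if α ⇒* ε).

For P:
  PREDICT(P → '[' P ']') = { '[' }
  PREDICT(P → n) = { 'n' }
  PREDICT(P → c) = { 'c' }

All predict sets are disjoint. The grammar IS LL(1).

Answer: Yes, the grammar is LL(1).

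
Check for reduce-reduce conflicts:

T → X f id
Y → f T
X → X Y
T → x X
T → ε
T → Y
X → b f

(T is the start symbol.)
No reduce-reduce conflicts

Augment with T' → T and build the canonical LR(0) collection (I0 = CLOSURE({[T' → . T]}), then GOTO on every symbol after a dot until no new states appear). It has 13 states:
  I0: { [T → . X f id], [T → . Y], [T → . x X], [T → .], [T' → . T], [X → . X Y], [X → . b f], [Y → . f T] }  — shift, reduce
  I1: { [T' → T .] }  — accept
  I2: { [T → X . f id], [X → X . Y], [Y → . f T] }  — shift
  I3: { [T → Y .] }  — reduce
  I4: { [X → b . f] }  — shift
  I5: { [T → . X f id], [T → . Y], [T → . x X], [T → .], [X → . X Y], [X → . b f], [Y → . f T], [Y → f . T] }  — shift, reduce
  I6: { [T → x . X], [X → . X Y], [X → . b f] }  — shift
  I7: { [T → x X .], [X → X . Y], [Y → . f T] }  — shift, reduce
  I8: { [X → X Y .] }  — reduce
  I9: { [Y → f T .] }  — reduce
  I10: { [X → b f .] }  — reduce
  I11: { [T → . X f id], [T → . Y], [T → . x X], [T → .], [T → X f . id], [X → . X Y], [X → . b f], [Y → . f T], [Y → f . T] }  — shift, reduce
  I12: { [T → X f id .] }  — reduce

No state contains more than one complete item.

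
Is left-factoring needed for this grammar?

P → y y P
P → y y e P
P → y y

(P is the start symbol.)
Left-factoring is needed when two productions for the same non-terminal
share a common prefix on the right-hand side.

Productions for P:
  P → y y P
  P → y y e P
  P → y y

Found common prefix 'y y' in productions for P

Answer: Yes, P has productions with common prefix 'y y'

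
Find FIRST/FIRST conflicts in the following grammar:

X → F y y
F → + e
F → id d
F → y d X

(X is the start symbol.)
A FIRST/FIRST conflict occurs when two productions N → α and N → β for the same non-terminal have FIRST(α) ∩ FIRST(β) ≠ ∅ (with ε ∈ FIRST of a nullable right-hand side, so two nullable alternatives also conflict).

Productions for F:
  F → + e: FIRST = { '+' }
  F → id d: FIRST = { 'id' }
  F → y d X: FIRST = { 'y' }
X has only one production, so no FIRST/FIRST conflict is possible there.

All alternatives of each non-terminal have pairwise disjoint FIRST sets.

Answer: No FIRST/FIRST conflicts.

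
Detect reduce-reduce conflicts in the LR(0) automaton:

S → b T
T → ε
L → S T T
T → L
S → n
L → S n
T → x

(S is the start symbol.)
Yes — I9: [L → S n .] vs [S → n .]

A reduce-reduce conflict occurs when an LR(0) state has two complete items [A → α .] and [B → β .] — both call for a reduction, and with no lookahead the parser cannot choose between them.

Augment with S' → S and build the canonical LR(0) collection (I0 = CLOSURE({[S' → . S]}), then GOTO on every symbol after a dot until no new states appear). It has 11 states:
  I0: { [S → . b T], [S → . n], [S' → . S] }  — shift
  I1: { [S' → S .] }  — accept
  I2: { [L → . S T T], [L → . S n], [S → . b T], [S → . n], [S → b . T], [T → . L], [T → . x], [T → .] }  — shift, reduce
  I3: { [S → n .] }  — reduce
  I4: { [T → L .] }  — reduce
  I5: { [L → . S T T], [L → . S n], [L → S . T T], [L → S . n], [S → . b T], [S → . n], [T → . L], [T → . x], [T → .] }  — shift, reduce
  I6: { [S → b T .] }  — reduce
  I7: { [T → x .] }  — reduce
  I8: { [L → . S T T], [L → . S n], [L → S T . T], [S → . b T], [S → . n], [T → . L], [T → . x], [T → .] }  — shift, reduce
  I9: { [L → S n .], [S → n .] }  — 2 reduces
  I10: { [L → S T T .] }  — reduce

I9 contains complete items [L → S n .], [S → n .] — reduce-reduce conflict.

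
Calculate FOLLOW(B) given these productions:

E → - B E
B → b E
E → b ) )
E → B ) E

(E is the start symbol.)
{ ')', '-', 'b' }

To compute FOLLOW(B), find every occurrence of B on a right-hand side N → α B β: add FIRST(β) \ {ε}, and if β is empty or nullable also add FOLLOW(N). Iterate to a fixed point.

In E → - B E: B is followed by E, add FIRST(E) \ {ε} = { '-', 'b' }
In E → B ) E: B is followed by ')' E, add FIRST(')' E) \ {ε} = { ')' }

Taking the union: FOLLOW(B) = { ')', '-', 'b' }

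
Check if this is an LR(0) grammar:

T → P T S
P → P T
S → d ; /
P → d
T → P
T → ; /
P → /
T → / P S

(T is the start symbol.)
No. Shift-reduce conflict between [P → / .] and [P → . /]

Augment with T' → T and build the canonical LR(0) collection (I0 = CLOSURE({[T' → . T]}), then GOTO on every symbol after a dot until no new states appear). It has 17 states:
  I0: { [P → . /], [P → . P T], [P → . d], [T → . / P S], [T → . ; /], [T → . P T S], [T → . P], [T' → . T] }  — shift
  I1: { [P → . /], [P → . P T], [P → . d], [P → / .], [T → / . P S] }  — shift, reduce
  I2: { [T → ; . /] }  — shift
  I3: { [P → . /], [P → . P T], [P → . d], [P → P . T], [T → . / P S], [T → . ; /], [T → . P T S], [T → . P], [T → P . T S], [T → P .] }  — shift, reduce
  I4: { [T' → T .] }  — accept
  I5: { [P → d .] }  — reduce
  I6: { [P → P T .], [S → . d ; /], [T → P T . S] }  — shift, reduce
  I7: { [T → P T S .] }  — reduce
  I8: { [S → d . ; /] }  — shift
  I9: { [S → d ; . /] }  — shift
  I10: { [S → d ; / .] }  — reduce
  I11: { [T → ; / .] }  — reduce
  I12: { [P → / .] }  — reduce
  I13: { [P → . /], [P → . P T], [P → . d], [P → P . T], [S → . d ; /], [T → . / P S], [T → . ; /], [T → . P T S], [T → . P], [T → / P . S] }  — shift
  I14: { [T → / P S .] }  — reduce
  I15: { [P → P T .] }  — reduce
  I16: { [P → d .], [S → d . ; /] }  — shift, reduce

Conflict in state I1:
  Shift-reduce conflict between [P → / .] and [P → . /]
So the grammar is NOT LR(0).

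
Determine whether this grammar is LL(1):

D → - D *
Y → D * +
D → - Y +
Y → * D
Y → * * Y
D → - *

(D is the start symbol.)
No. Predict set conflict for D: { '-' }

A grammar is LL(1) if for each non-terminal N with multiple productions, the predict sets of those productions are pairwise disjoint, where PREDICT(N → α) = (FIRST(α) \ {ε}) ∪ (FOLLOW(N) if α ⇒* ε).

Relevant sets:
  FIRST(D) = { '-' }

For D:
  PREDICT(D → '-' D '*') = { '-' }
  PREDICT(D → '-' Y '+') = { '-' }
  PREDICT(D → '-' '*') = { '-' }
For Y:
  PREDICT(Y → D '*' '+') = { '-' }
  PREDICT(Y → '*' D) = { '*' }
  PREDICT(Y → '*' '*' Y) = { '*' }

Conflict found: Predict set conflict for D: { '-' }
The grammar is NOT LL(1).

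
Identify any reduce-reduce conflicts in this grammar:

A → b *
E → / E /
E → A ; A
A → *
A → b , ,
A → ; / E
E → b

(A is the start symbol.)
A reduce-reduce conflict occurs when an LR(0) state has two complete items [A → α .] and [B → β .] — both call for a reduction, and with no lookahead the parser cannot choose between them.

Augment with A' → A and build the canonical LR(0) collection (I0 = CLOSURE({[A' → . A]}), then GOTO on every symbol after a dot until no new states appear). It has 17 states:
  I0: { [A → . *], [A → . ; / E], [A → . b *], [A → . b , ,], [A' → . A] }  — shift
  I1: { [A → * .] }  — reduce
  I2: { [A → ; . / E] }  — shift
  I3: { [A' → A .] }  — accept
  I4: { [A → b . *], [A → b . , ,] }  — shift
  I5: { [A → b * .] }  — reduce
  I6: { [A → b , . ,] }  — shift
  I7: { [A → b , , .] }  — reduce
  I8: { [A → . *], [A → . ; / E], [A → . b *], [A → . b , ,], [A → ; / . E], [E → . / E /], [E → . A ; A], [E → . b] }  — shift
  I9: { [A → . *], [A → . ; / E], [A → . b *], [A → . b , ,], [E → . / E /], [E → . A ; A], [E → . b], [E → / . E /] }  — shift
  I10: { [E → A . ; A] }  — shift
  I11: { [A → ; / E .] }  — reduce
  I12: { [A → b . *], [A → b . , ,], [E → b .] }  — shift, reduce
  I13: { [A → . *], [A → . ; / E], [A → . b *], [A → . b , ,], [E → A ; . A] }  — shift
  I14: { [E → A ; A .] }  — reduce
  I15: { [E → / E . /] }  — shift
  I16: { [E → / E / .] }  — reduce

No state contains more than one complete item.

Answer: No reduce-reduce conflicts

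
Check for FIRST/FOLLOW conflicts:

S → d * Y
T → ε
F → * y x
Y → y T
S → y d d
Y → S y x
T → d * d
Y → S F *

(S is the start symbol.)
A FIRST/FOLLOW conflict occurs when a non-terminal N has a nullable alternative N → β (β ⇒* ε) and another alternative N → α with FIRST(α) ∩ FOLLOW(N) ≠ ∅: on such a lookahead the parser cannot decide between expanding α and letting N vanish via β.

Nullable non-terminals: T.

T: nullable alternative(s) T → ε; FOLLOW(T) = { $, '*', 'y' }
  T → ε: FIRST \ {ε} = { } — this is the only nullable alternative, skip
  T → d * d: FIRST \ {ε} = { 'd' } — disjoint from FOLLOW(T)

F, S, Y have no nullable alternative, so no FIRST/FOLLOW check is needed there.

No FIRST/FOLLOW conflicts found.

Answer: No FIRST/FOLLOW conflicts.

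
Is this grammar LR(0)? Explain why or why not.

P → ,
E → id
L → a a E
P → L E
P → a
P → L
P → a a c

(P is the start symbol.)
No. Shift-reduce conflict between [P → L .] and [E → . id]

A grammar is LR(0) if no state in the canonical LR(0) collection has:
  - both a shift item (dot before a terminal) and a complete item (shift-reduce conflict), or
  - two or more complete items (reduce-reduce conflict; the accept item [P' → P .] counts as a complete item here).

Augment with P' → P and build the canonical LR(0) collection (I0 = CLOSURE({[P' → . P]}), then GOTO on every symbol after a dot until no new states appear). It has 10 states:
  I0: { [L → . a a E], [P → . ,], [P → . L E], [P → . L], [P → . a a c], [P → . a], [P' → . P] }  — shift
  I1: { [P → , .] }  — reduce
  I2: { [E → . id], [P → L . E], [P → L .] }  — shift, reduce
  I3: { [P' → P .] }  — accept
  I4: { [L → a . a E], [P → a . a c], [P → a .] }  — shift, reduce
  I5: { [E → . id], [L → a a . E], [P → a a . c] }  — shift
  I6: { [L → a a E .] }  — reduce
  I7: { [P → a a c .] }  — reduce
  I8: { [E → id .] }  — reduce
  I9: { [P → L E .] }  — reduce

Conflict in state I2:
  Shift-reduce conflict between [P → L .] and [E → . id]
So the grammar is NOT LR(0).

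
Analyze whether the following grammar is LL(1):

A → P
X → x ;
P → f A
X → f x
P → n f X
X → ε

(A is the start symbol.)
Relevant sets:
  FOLLOW(X) = { $ }

For X:
  PREDICT(X → x ';') = { 'x' }
  PREDICT(X → f x) = { 'f' }
  PREDICT(X → ε) = { $ }
For P:
  PREDICT(P → f A) = { 'f' }
  PREDICT(P → n f X) = { 'n' }
A has a single production, so nothing to check there.

All predict sets are disjoint. The grammar IS LL(1).

Answer: Yes, the grammar is LL(1).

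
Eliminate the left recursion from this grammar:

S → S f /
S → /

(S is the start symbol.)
S → / S'
S' → f / S'
S' → ε

S is directly left-recursive. The standard transformation for
  A → A α₁ | ... | A α_m | β₁ | ... | β_n
is
  A  → β₁ A' | ... | β_n A'
  A' → α₁ A' | ... | α_m A' | ε

S → / becomes S → / S'
S → S f / becomes S' → f / S'
Add S' → ε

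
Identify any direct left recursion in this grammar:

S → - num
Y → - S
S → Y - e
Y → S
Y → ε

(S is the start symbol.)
S → - num: starts with '-'
Y → - S: starts with '-'
S → Y - e: starts with Y
Y → S: starts with S
Y → ε: starts with ε

No direct left recursion found.

Answer: No direct left recursion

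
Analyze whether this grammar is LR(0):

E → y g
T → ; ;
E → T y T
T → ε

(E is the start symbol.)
No. Shift-reduce conflict between [T → .] and [E → . y g]

Augment with E' → E and build the canonical LR(0) collection (I0 = CLOSURE({[E' → . E]}), then GOTO on every symbol after a dot until no new states appear). It has 9 states:
  I0: { [E → . T y T], [E → . y g], [E' → . E], [T → . ; ;], [T → .] }  — shift, reduce
  I1: { [T → ; . ;] }  — shift
  I2: { [E' → E .] }  — accept
  I3: { [E → T . y T] }  — shift
  I4: { [E → y . g] }  — shift
  I5: { [E → y g .] }  — reduce
  I6: { [E → T y . T], [T → . ; ;], [T → .] }  — shift, reduce
  I7: { [E → T y T .] }  — reduce
  I8: { [T → ; ; .] }  — reduce

Conflict in state I0:
  Shift-reduce conflict between [T → .] and [E → . y g]
So the grammar is NOT LR(0).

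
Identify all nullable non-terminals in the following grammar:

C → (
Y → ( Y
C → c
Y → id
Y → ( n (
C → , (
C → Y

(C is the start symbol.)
There are no ε-productions, so no non-terminal can derive ε.
No non-terminals are nullable.

Answer: None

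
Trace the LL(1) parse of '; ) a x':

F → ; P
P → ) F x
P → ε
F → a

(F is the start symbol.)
Stack is shown with the top on the left.

Stack    Input      Action
--------------------------
F $      ; ) a x $  output F → ; P
; P $    ; ) a x $  match ';'
P $      ) a x $    output P → ) F x
) F x $  ) a x $    match ')'
F x $    a x $      output F → a
a x $    a x $      match 'a'
x $      x $        match 'x'
$        $          accept

The string is accepted.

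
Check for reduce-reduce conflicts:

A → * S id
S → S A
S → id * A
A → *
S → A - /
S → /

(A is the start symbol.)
No reduce-reduce conflicts

A reduce-reduce conflict occurs when an LR(0) state has two complete items [A → α .] and [B → β .] — both call for a reduction, and with no lookahead the parser cannot choose between them.

Augment with A' → A and build the canonical LR(0) collection (I0 = CLOSURE({[A' → . A]}), then GOTO on every symbol after a dot until no new states appear). It has 13 states:
  I0: { [A → . * S id], [A → . *], [A' → . A] }  — shift
  I1: { [A → * . S id], [A → * .], [A → . * S id], [A → . *], [S → . /], [S → . A - /], [S → . S A], [S → . id * A] }  — shift, reduce
  I2: { [A' → A .] }  — accept
  I3: { [S → / .] }  — reduce
  I4: { [S → A . - /] }  — shift
  I5: { [A → * S . id], [A → . * S id], [A → . *], [S → S . A] }  — shift
  I6: { [S → id . * A] }  — shift
  I7: { [A → . * S id], [A → . *], [S → id * . A] }  — shift
  I8: { [S → id * A .] }  — reduce
  I9: { [S → S A .] }  — reduce
  I10: { [A → * S id .] }  — reduce
  I11: { [S → A - . /] }  — shift
  I12: { [S → A - / .] }  — reduce

No state contains more than one complete item.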